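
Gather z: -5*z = -5*z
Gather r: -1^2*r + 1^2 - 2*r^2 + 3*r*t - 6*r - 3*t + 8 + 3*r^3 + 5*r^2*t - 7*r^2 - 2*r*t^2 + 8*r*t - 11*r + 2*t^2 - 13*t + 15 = 3*r^3 + r^2*(5*t - 9) + r*(-2*t^2 + 11*t - 18) + 2*t^2 - 16*t + 24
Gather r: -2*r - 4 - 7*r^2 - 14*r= -7*r^2 - 16*r - 4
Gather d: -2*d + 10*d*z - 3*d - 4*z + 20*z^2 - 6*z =d*(10*z - 5) + 20*z^2 - 10*z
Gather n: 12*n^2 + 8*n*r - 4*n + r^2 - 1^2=12*n^2 + n*(8*r - 4) + r^2 - 1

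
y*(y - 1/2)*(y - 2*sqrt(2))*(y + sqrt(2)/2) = y^4 - 3*sqrt(2)*y^3/2 - y^3/2 - 2*y^2 + 3*sqrt(2)*y^2/4 + y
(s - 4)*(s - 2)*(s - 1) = s^3 - 7*s^2 + 14*s - 8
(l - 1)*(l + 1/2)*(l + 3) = l^3 + 5*l^2/2 - 2*l - 3/2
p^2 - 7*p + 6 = (p - 6)*(p - 1)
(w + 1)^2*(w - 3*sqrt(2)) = w^3 - 3*sqrt(2)*w^2 + 2*w^2 - 6*sqrt(2)*w + w - 3*sqrt(2)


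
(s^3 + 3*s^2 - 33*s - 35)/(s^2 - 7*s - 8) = (s^2 + 2*s - 35)/(s - 8)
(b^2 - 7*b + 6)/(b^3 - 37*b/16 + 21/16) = 16*(b - 6)/(16*b^2 + 16*b - 21)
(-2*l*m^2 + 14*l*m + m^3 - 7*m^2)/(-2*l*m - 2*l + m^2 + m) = m*(m - 7)/(m + 1)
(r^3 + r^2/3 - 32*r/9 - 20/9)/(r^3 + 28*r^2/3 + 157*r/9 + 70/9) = (r - 2)/(r + 7)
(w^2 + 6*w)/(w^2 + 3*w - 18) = w/(w - 3)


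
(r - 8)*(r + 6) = r^2 - 2*r - 48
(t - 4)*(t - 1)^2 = t^3 - 6*t^2 + 9*t - 4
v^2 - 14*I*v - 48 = (v - 8*I)*(v - 6*I)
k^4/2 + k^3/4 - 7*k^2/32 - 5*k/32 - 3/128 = (k/2 + 1/4)*(k - 3/4)*(k + 1/4)*(k + 1/2)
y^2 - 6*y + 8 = (y - 4)*(y - 2)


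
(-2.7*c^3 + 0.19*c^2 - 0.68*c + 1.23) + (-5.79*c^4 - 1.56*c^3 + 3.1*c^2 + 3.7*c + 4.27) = -5.79*c^4 - 4.26*c^3 + 3.29*c^2 + 3.02*c + 5.5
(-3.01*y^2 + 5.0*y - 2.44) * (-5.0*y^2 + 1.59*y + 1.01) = 15.05*y^4 - 29.7859*y^3 + 17.1099*y^2 + 1.1704*y - 2.4644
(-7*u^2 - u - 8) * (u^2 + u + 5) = -7*u^4 - 8*u^3 - 44*u^2 - 13*u - 40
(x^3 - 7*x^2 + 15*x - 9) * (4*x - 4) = 4*x^4 - 32*x^3 + 88*x^2 - 96*x + 36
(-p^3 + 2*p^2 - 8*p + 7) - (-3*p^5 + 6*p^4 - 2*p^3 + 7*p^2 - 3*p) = 3*p^5 - 6*p^4 + p^3 - 5*p^2 - 5*p + 7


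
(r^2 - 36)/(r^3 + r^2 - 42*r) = (r + 6)/(r*(r + 7))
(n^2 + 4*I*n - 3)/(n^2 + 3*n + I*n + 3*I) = (n + 3*I)/(n + 3)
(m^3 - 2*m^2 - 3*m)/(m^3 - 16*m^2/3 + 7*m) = 3*(m + 1)/(3*m - 7)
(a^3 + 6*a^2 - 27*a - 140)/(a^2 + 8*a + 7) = (a^2 - a - 20)/(a + 1)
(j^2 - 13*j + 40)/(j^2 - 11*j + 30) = (j - 8)/(j - 6)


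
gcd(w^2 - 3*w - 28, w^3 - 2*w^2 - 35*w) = w - 7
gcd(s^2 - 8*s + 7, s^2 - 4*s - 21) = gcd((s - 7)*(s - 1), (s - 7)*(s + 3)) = s - 7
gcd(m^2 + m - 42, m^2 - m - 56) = m + 7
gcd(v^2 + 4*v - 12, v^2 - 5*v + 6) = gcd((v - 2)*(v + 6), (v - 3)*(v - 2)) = v - 2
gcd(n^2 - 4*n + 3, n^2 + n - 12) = n - 3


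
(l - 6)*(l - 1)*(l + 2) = l^3 - 5*l^2 - 8*l + 12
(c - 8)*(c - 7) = c^2 - 15*c + 56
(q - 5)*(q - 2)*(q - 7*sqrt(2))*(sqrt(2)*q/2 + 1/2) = sqrt(2)*q^4/2 - 13*q^3/2 - 7*sqrt(2)*q^3/2 + 3*sqrt(2)*q^2/2 + 91*q^2/2 - 65*q + 49*sqrt(2)*q/2 - 35*sqrt(2)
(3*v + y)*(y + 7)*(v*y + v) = 3*v^2*y^2 + 24*v^2*y + 21*v^2 + v*y^3 + 8*v*y^2 + 7*v*y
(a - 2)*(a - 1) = a^2 - 3*a + 2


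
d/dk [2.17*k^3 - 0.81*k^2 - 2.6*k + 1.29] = 6.51*k^2 - 1.62*k - 2.6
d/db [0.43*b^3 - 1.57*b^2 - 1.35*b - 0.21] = 1.29*b^2 - 3.14*b - 1.35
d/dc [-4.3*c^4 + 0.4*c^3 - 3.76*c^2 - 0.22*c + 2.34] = -17.2*c^3 + 1.2*c^2 - 7.52*c - 0.22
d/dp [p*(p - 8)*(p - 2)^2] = 4*p^3 - 36*p^2 + 72*p - 32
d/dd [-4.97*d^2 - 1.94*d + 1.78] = -9.94*d - 1.94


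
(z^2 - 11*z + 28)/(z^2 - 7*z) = (z - 4)/z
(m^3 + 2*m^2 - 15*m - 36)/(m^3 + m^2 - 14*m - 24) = (m + 3)/(m + 2)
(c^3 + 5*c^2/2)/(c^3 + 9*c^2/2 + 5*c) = c/(c + 2)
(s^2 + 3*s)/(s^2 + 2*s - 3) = s/(s - 1)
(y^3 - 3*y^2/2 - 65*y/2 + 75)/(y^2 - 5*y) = y + 7/2 - 15/y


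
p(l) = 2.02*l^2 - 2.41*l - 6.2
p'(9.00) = 33.95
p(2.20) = -1.73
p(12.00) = 255.76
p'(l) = 4.04*l - 2.41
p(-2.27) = 9.68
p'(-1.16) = -7.10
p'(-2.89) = -14.09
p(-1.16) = -0.69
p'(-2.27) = -11.58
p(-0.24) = -5.51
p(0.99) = -6.61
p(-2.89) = 17.64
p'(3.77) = 12.82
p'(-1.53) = -8.59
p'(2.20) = 6.48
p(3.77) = 13.42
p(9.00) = 135.73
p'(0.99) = 1.59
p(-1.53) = 2.22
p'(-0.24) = -3.38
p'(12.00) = 46.07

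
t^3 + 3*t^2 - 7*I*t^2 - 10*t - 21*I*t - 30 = (t + 3)*(t - 5*I)*(t - 2*I)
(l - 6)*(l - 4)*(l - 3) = l^3 - 13*l^2 + 54*l - 72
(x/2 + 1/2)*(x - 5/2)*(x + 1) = x^3/2 - x^2/4 - 2*x - 5/4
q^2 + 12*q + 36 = (q + 6)^2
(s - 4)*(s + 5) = s^2 + s - 20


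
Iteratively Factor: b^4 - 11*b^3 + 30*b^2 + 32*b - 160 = (b + 2)*(b^3 - 13*b^2 + 56*b - 80) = (b - 4)*(b + 2)*(b^2 - 9*b + 20) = (b - 4)^2*(b + 2)*(b - 5)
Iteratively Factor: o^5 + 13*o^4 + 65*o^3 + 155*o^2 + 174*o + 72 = (o + 4)*(o^4 + 9*o^3 + 29*o^2 + 39*o + 18) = (o + 1)*(o + 4)*(o^3 + 8*o^2 + 21*o + 18) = (o + 1)*(o + 3)*(o + 4)*(o^2 + 5*o + 6) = (o + 1)*(o + 3)^2*(o + 4)*(o + 2)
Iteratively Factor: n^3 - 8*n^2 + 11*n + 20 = (n - 4)*(n^2 - 4*n - 5) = (n - 5)*(n - 4)*(n + 1)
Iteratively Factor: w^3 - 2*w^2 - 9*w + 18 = (w - 3)*(w^2 + w - 6) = (w - 3)*(w - 2)*(w + 3)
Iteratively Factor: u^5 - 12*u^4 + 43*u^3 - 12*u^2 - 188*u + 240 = (u + 2)*(u^4 - 14*u^3 + 71*u^2 - 154*u + 120) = (u - 4)*(u + 2)*(u^3 - 10*u^2 + 31*u - 30) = (u - 4)*(u - 3)*(u + 2)*(u^2 - 7*u + 10) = (u - 4)*(u - 3)*(u - 2)*(u + 2)*(u - 5)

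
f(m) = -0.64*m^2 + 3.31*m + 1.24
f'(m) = 3.31 - 1.28*m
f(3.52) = 4.96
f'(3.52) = -1.20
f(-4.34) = -25.18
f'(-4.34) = 8.87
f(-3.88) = -21.24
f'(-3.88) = 8.28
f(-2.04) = -8.18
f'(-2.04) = 5.92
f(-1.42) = -4.75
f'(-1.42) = 5.13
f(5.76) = -0.93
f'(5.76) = -4.06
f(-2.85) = -13.39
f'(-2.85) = 6.96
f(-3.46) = -17.87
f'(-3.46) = 7.74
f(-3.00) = -14.45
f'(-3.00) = 7.15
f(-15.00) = -192.41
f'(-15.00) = 22.51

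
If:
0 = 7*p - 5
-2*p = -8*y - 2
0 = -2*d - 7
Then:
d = -7/2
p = 5/7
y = -1/14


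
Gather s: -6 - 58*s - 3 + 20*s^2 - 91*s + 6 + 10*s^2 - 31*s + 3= 30*s^2 - 180*s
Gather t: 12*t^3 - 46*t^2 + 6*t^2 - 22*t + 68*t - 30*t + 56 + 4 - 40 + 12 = 12*t^3 - 40*t^2 + 16*t + 32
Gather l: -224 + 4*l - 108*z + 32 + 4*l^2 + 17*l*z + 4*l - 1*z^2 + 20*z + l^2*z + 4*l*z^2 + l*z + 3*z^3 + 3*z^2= l^2*(z + 4) + l*(4*z^2 + 18*z + 8) + 3*z^3 + 2*z^2 - 88*z - 192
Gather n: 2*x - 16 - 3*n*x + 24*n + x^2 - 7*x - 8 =n*(24 - 3*x) + x^2 - 5*x - 24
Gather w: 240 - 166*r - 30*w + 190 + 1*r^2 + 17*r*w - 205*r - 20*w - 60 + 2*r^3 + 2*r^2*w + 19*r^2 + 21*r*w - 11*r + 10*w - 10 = 2*r^3 + 20*r^2 - 382*r + w*(2*r^2 + 38*r - 40) + 360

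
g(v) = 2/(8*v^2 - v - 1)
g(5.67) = 0.01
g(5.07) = 0.01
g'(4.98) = -0.00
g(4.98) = 0.01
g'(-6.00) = 0.00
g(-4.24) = 0.01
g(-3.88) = 0.02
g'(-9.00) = 0.00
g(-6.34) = 0.01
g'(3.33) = -0.01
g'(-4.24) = 0.01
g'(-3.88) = 0.01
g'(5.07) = -0.00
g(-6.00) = 0.01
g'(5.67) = -0.00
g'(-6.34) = 0.00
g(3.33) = 0.02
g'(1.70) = -0.13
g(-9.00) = 0.00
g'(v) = 2*(1 - 16*v)/(8*v^2 - v - 1)^2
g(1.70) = 0.10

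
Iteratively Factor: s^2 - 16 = (s + 4)*(s - 4)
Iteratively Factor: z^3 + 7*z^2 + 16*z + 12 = (z + 2)*(z^2 + 5*z + 6) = (z + 2)^2*(z + 3)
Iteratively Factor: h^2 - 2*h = (h)*(h - 2)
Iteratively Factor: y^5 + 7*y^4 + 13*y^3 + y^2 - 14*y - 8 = (y - 1)*(y^4 + 8*y^3 + 21*y^2 + 22*y + 8) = (y - 1)*(y + 2)*(y^3 + 6*y^2 + 9*y + 4) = (y - 1)*(y + 1)*(y + 2)*(y^2 + 5*y + 4) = (y - 1)*(y + 1)*(y + 2)*(y + 4)*(y + 1)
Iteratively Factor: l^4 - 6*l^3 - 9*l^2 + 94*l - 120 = (l - 2)*(l^3 - 4*l^2 - 17*l + 60) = (l - 2)*(l + 4)*(l^2 - 8*l + 15) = (l - 5)*(l - 2)*(l + 4)*(l - 3)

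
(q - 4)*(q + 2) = q^2 - 2*q - 8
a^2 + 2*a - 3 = (a - 1)*(a + 3)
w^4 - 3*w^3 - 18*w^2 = w^2*(w - 6)*(w + 3)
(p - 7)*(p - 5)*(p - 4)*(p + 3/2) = p^4 - 29*p^3/2 + 59*p^2 - 31*p/2 - 210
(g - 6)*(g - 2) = g^2 - 8*g + 12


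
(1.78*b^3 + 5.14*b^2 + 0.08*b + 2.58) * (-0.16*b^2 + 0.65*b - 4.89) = -0.2848*b^5 + 0.3346*b^4 - 5.376*b^3 - 25.4954*b^2 + 1.2858*b - 12.6162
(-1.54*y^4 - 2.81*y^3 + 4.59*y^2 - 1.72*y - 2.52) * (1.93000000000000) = -2.9722*y^4 - 5.4233*y^3 + 8.8587*y^2 - 3.3196*y - 4.8636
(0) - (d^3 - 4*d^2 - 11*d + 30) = -d^3 + 4*d^2 + 11*d - 30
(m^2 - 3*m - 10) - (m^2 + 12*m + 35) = -15*m - 45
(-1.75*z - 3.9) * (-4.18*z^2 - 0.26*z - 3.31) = 7.315*z^3 + 16.757*z^2 + 6.8065*z + 12.909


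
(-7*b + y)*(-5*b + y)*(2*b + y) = 70*b^3 + 11*b^2*y - 10*b*y^2 + y^3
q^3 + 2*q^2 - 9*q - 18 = (q - 3)*(q + 2)*(q + 3)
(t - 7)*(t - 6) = t^2 - 13*t + 42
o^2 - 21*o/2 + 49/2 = (o - 7)*(o - 7/2)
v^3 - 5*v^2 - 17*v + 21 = (v - 7)*(v - 1)*(v + 3)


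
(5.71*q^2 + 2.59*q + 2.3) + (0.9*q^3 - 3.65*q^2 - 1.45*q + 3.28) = 0.9*q^3 + 2.06*q^2 + 1.14*q + 5.58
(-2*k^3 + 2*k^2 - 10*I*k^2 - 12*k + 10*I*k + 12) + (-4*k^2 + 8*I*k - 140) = -2*k^3 - 2*k^2 - 10*I*k^2 - 12*k + 18*I*k - 128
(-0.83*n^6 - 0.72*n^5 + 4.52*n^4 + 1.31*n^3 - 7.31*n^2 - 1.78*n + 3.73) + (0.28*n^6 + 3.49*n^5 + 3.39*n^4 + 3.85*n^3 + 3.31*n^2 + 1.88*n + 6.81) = -0.55*n^6 + 2.77*n^5 + 7.91*n^4 + 5.16*n^3 - 4.0*n^2 + 0.0999999999999999*n + 10.54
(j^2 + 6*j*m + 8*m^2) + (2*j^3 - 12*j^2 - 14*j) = 2*j^3 - 11*j^2 + 6*j*m - 14*j + 8*m^2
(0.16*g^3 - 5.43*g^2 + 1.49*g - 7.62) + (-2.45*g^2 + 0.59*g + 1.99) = 0.16*g^3 - 7.88*g^2 + 2.08*g - 5.63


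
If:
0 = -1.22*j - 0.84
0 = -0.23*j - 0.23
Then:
No Solution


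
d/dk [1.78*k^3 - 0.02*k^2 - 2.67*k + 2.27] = 5.34*k^2 - 0.04*k - 2.67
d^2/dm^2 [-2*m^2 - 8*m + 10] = -4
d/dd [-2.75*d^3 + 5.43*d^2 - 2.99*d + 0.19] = -8.25*d^2 + 10.86*d - 2.99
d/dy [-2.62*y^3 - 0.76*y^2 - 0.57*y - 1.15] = -7.86*y^2 - 1.52*y - 0.57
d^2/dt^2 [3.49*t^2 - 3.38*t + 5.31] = 6.98000000000000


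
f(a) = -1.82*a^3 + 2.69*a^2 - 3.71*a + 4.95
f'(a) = -5.46*a^2 + 5.38*a - 3.71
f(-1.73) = 28.84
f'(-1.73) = -29.36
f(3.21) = -39.44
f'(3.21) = -42.70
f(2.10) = -7.83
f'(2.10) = -16.49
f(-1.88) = 33.53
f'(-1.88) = -33.12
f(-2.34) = 51.68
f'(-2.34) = -46.20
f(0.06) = 4.74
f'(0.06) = -3.41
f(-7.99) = 1134.67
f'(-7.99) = -395.26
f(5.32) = -212.69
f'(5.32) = -129.62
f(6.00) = -313.59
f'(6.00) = -167.99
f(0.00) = 4.95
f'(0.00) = -3.71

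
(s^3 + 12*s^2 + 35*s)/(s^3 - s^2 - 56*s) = (s + 5)/(s - 8)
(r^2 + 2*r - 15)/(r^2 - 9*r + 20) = (r^2 + 2*r - 15)/(r^2 - 9*r + 20)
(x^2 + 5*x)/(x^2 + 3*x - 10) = x/(x - 2)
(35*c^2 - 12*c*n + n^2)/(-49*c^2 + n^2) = (-5*c + n)/(7*c + n)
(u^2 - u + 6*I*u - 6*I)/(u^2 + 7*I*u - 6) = (u - 1)/(u + I)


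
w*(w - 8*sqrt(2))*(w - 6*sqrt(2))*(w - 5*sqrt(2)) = w^4 - 19*sqrt(2)*w^3 + 236*w^2 - 480*sqrt(2)*w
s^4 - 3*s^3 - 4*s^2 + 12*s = s*(s - 3)*(s - 2)*(s + 2)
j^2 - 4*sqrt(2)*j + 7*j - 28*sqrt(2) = (j + 7)*(j - 4*sqrt(2))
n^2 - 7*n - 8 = (n - 8)*(n + 1)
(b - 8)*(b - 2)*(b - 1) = b^3 - 11*b^2 + 26*b - 16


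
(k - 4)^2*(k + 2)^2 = k^4 - 4*k^3 - 12*k^2 + 32*k + 64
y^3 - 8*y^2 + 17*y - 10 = (y - 5)*(y - 2)*(y - 1)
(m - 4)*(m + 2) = m^2 - 2*m - 8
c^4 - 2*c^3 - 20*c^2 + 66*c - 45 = (c - 3)^2*(c - 1)*(c + 5)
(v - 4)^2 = v^2 - 8*v + 16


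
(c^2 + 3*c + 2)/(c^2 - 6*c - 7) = (c + 2)/(c - 7)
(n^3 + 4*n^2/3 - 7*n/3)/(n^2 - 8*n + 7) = n*(3*n + 7)/(3*(n - 7))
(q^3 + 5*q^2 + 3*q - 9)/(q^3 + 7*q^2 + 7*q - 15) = (q + 3)/(q + 5)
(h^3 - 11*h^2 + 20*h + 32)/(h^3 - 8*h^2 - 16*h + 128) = (h + 1)/(h + 4)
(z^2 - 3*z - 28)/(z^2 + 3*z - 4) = (z - 7)/(z - 1)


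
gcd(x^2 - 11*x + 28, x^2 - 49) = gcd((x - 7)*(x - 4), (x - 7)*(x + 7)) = x - 7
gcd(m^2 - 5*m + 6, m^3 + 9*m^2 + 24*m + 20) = 1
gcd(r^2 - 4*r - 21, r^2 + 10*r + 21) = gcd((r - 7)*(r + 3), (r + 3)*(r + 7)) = r + 3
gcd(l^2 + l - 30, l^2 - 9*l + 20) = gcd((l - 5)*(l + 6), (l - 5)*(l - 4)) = l - 5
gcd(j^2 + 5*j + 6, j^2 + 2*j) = j + 2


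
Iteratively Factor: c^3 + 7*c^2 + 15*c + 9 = (c + 3)*(c^2 + 4*c + 3) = (c + 1)*(c + 3)*(c + 3)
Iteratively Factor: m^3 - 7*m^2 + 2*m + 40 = (m - 4)*(m^2 - 3*m - 10) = (m - 4)*(m + 2)*(m - 5)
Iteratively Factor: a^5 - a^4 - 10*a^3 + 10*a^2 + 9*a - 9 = (a - 1)*(a^4 - 10*a^2 + 9) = (a - 1)*(a + 1)*(a^3 - a^2 - 9*a + 9) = (a - 1)^2*(a + 1)*(a^2 - 9) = (a - 3)*(a - 1)^2*(a + 1)*(a + 3)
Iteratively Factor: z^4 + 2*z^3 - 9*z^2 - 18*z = (z - 3)*(z^3 + 5*z^2 + 6*z) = z*(z - 3)*(z^2 + 5*z + 6) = z*(z - 3)*(z + 3)*(z + 2)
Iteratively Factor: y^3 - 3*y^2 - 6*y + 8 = (y + 2)*(y^2 - 5*y + 4) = (y - 1)*(y + 2)*(y - 4)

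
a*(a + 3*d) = a^2 + 3*a*d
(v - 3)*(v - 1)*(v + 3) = v^3 - v^2 - 9*v + 9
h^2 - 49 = (h - 7)*(h + 7)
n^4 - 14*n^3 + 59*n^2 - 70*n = n*(n - 7)*(n - 5)*(n - 2)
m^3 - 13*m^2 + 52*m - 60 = (m - 6)*(m - 5)*(m - 2)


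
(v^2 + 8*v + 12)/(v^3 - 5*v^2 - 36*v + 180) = (v + 2)/(v^2 - 11*v + 30)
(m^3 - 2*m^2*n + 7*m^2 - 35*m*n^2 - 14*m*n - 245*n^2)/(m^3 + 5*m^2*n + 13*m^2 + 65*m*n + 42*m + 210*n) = (m - 7*n)/(m + 6)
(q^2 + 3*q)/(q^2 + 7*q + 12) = q/(q + 4)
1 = 1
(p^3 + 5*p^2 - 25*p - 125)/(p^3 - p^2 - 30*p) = (p^2 - 25)/(p*(p - 6))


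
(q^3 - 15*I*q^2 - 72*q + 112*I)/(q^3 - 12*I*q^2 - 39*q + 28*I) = (q - 4*I)/(q - I)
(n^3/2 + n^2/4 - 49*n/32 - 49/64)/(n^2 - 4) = (32*n^3 + 16*n^2 - 98*n - 49)/(64*(n^2 - 4))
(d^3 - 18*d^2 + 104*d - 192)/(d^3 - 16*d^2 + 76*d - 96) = (d - 4)/(d - 2)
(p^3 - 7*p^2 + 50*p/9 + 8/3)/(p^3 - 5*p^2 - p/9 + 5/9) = (3*p^2 - 22*p + 24)/(3*p^2 - 16*p + 5)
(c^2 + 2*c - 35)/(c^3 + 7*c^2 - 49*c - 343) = (c - 5)/(c^2 - 49)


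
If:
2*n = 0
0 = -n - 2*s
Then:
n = 0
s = 0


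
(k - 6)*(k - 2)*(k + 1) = k^3 - 7*k^2 + 4*k + 12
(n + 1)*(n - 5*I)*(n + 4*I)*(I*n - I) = I*n^4 + n^3 + 19*I*n^2 - n - 20*I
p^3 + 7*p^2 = p^2*(p + 7)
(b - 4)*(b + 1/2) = b^2 - 7*b/2 - 2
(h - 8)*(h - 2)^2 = h^3 - 12*h^2 + 36*h - 32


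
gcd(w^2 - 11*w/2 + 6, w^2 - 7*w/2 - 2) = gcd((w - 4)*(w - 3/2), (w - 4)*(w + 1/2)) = w - 4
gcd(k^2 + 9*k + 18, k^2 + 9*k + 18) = k^2 + 9*k + 18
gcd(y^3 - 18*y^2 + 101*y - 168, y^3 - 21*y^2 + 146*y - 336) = y^2 - 15*y + 56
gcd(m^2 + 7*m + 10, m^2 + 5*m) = m + 5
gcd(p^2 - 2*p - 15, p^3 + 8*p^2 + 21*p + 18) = p + 3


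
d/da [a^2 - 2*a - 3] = 2*a - 2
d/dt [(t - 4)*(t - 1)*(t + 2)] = 3*t^2 - 6*t - 6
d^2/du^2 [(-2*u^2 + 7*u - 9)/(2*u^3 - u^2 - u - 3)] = 2*(-8*u^6 + 84*u^5 - 270*u^4 + 83*u^3 + 297*u^2 - 252*u - 21)/(8*u^9 - 12*u^8 - 6*u^7 - 25*u^6 + 39*u^5 + 24*u^4 + 35*u^3 - 36*u^2 - 27*u - 27)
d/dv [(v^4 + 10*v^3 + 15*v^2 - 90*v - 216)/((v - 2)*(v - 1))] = (2*v^5 + v^4 - 52*v^3 + 105*v^2 + 492*v - 828)/(v^4 - 6*v^3 + 13*v^2 - 12*v + 4)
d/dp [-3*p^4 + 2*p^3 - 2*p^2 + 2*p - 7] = -12*p^3 + 6*p^2 - 4*p + 2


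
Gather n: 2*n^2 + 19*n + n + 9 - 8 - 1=2*n^2 + 20*n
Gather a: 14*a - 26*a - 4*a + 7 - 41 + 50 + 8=24 - 16*a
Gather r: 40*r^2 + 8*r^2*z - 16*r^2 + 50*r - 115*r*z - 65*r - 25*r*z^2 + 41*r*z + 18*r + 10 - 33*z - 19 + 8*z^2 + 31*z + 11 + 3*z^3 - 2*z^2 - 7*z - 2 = r^2*(8*z + 24) + r*(-25*z^2 - 74*z + 3) + 3*z^3 + 6*z^2 - 9*z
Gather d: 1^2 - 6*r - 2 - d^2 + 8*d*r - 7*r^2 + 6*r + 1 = -d^2 + 8*d*r - 7*r^2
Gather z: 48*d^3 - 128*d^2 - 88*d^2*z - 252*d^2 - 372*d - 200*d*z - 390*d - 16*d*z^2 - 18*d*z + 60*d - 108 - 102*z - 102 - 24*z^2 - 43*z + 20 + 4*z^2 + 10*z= 48*d^3 - 380*d^2 - 702*d + z^2*(-16*d - 20) + z*(-88*d^2 - 218*d - 135) - 190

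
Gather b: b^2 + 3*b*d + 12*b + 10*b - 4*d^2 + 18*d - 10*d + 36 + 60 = b^2 + b*(3*d + 22) - 4*d^2 + 8*d + 96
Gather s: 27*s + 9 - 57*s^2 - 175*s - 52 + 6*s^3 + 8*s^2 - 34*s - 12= 6*s^3 - 49*s^2 - 182*s - 55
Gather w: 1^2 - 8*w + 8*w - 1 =0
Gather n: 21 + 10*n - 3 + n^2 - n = n^2 + 9*n + 18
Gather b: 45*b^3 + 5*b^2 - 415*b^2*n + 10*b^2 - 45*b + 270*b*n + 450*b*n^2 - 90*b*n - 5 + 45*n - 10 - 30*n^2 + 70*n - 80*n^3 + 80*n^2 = 45*b^3 + b^2*(15 - 415*n) + b*(450*n^2 + 180*n - 45) - 80*n^3 + 50*n^2 + 115*n - 15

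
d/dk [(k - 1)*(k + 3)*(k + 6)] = 3*k^2 + 16*k + 9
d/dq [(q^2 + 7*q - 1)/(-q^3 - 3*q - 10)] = (-(2*q + 7)*(q^3 + 3*q + 10) + 3*(q^2 + 1)*(q^2 + 7*q - 1))/(q^3 + 3*q + 10)^2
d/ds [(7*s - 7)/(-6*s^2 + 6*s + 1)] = 7*(6*s^2 - 12*s + 7)/(36*s^4 - 72*s^3 + 24*s^2 + 12*s + 1)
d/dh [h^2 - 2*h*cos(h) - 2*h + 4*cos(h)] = 2*h*sin(h) + 2*h - 4*sin(h) - 2*cos(h) - 2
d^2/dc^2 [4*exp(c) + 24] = 4*exp(c)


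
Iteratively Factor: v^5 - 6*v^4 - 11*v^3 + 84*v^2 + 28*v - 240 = (v - 5)*(v^4 - v^3 - 16*v^2 + 4*v + 48) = (v - 5)*(v + 2)*(v^3 - 3*v^2 - 10*v + 24) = (v - 5)*(v + 2)*(v + 3)*(v^2 - 6*v + 8) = (v - 5)*(v - 2)*(v + 2)*(v + 3)*(v - 4)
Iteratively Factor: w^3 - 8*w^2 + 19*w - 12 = (w - 1)*(w^2 - 7*w + 12) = (w - 3)*(w - 1)*(w - 4)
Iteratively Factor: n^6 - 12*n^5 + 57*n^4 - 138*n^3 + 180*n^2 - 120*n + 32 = (n - 1)*(n^5 - 11*n^4 + 46*n^3 - 92*n^2 + 88*n - 32) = (n - 2)*(n - 1)*(n^4 - 9*n^3 + 28*n^2 - 36*n + 16) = (n - 2)^2*(n - 1)*(n^3 - 7*n^2 + 14*n - 8) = (n - 2)^3*(n - 1)*(n^2 - 5*n + 4) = (n - 4)*(n - 2)^3*(n - 1)*(n - 1)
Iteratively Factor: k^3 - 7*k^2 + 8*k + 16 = (k - 4)*(k^2 - 3*k - 4) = (k - 4)^2*(k + 1)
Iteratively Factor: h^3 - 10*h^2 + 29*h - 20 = (h - 4)*(h^2 - 6*h + 5) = (h - 5)*(h - 4)*(h - 1)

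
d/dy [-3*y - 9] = -3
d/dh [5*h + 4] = 5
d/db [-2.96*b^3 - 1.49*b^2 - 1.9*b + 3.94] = -8.88*b^2 - 2.98*b - 1.9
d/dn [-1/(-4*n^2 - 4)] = -n/(2*(n^2 + 1)^2)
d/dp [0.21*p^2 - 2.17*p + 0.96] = 0.42*p - 2.17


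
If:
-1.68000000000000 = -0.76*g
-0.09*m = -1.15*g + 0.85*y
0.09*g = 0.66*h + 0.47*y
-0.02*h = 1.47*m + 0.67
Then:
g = 2.21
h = -1.86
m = -0.43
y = 3.04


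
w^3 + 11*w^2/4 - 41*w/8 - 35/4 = (w - 2)*(w + 5/4)*(w + 7/2)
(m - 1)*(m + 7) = m^2 + 6*m - 7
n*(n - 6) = n^2 - 6*n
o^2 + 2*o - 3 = (o - 1)*(o + 3)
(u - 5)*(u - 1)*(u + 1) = u^3 - 5*u^2 - u + 5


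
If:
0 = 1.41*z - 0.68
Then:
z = 0.48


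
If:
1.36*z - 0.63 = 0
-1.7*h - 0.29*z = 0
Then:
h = -0.08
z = 0.46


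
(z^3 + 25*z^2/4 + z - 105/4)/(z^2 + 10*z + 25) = (4*z^2 + 5*z - 21)/(4*(z + 5))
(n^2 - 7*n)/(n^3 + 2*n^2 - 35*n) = (n - 7)/(n^2 + 2*n - 35)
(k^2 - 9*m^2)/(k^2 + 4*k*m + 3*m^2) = (k - 3*m)/(k + m)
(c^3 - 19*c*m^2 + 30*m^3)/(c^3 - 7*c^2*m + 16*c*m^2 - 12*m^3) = (c + 5*m)/(c - 2*m)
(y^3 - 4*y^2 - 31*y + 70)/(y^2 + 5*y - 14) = (y^2 - 2*y - 35)/(y + 7)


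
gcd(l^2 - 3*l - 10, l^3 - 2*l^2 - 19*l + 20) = l - 5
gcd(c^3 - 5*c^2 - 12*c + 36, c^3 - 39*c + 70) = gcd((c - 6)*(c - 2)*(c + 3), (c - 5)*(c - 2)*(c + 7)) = c - 2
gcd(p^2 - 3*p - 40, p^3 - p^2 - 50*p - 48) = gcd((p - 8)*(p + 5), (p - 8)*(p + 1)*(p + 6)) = p - 8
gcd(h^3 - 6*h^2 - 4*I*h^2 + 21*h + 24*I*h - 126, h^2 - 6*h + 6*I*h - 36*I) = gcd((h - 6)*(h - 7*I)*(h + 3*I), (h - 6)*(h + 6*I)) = h - 6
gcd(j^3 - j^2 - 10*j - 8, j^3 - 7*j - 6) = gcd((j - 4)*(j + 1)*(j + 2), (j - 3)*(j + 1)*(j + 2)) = j^2 + 3*j + 2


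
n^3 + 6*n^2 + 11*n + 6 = (n + 1)*(n + 2)*(n + 3)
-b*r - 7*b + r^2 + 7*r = (-b + r)*(r + 7)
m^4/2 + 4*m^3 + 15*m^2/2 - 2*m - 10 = (m/2 + 1)*(m - 1)*(m + 2)*(m + 5)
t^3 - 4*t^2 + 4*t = t*(t - 2)^2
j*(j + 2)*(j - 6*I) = j^3 + 2*j^2 - 6*I*j^2 - 12*I*j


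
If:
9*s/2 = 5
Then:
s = 10/9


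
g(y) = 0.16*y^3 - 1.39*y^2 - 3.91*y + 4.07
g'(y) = 0.48*y^2 - 2.78*y - 3.91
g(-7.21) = -99.97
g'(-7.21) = 41.09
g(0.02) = 3.99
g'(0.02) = -3.97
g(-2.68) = 1.49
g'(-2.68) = 6.99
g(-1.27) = 6.47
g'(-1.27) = 0.39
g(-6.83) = -85.04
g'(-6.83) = 37.47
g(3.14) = -16.96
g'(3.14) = -7.91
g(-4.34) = -18.22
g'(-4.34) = 17.20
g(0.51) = 1.74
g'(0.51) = -5.20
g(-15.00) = -790.03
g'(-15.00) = 145.79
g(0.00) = 4.07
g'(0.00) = -3.91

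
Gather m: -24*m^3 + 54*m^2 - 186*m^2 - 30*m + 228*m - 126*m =-24*m^3 - 132*m^2 + 72*m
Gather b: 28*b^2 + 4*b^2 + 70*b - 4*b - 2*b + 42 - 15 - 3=32*b^2 + 64*b + 24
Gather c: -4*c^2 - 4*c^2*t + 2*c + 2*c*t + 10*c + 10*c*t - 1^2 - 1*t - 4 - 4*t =c^2*(-4*t - 4) + c*(12*t + 12) - 5*t - 5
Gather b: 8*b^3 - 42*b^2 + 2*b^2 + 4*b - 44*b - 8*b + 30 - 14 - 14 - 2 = 8*b^3 - 40*b^2 - 48*b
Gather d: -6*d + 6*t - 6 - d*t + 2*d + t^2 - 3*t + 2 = d*(-t - 4) + t^2 + 3*t - 4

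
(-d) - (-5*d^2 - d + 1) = 5*d^2 - 1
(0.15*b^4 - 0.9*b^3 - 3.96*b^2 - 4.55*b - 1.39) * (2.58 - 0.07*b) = -0.0105*b^5 + 0.45*b^4 - 2.0448*b^3 - 9.8983*b^2 - 11.6417*b - 3.5862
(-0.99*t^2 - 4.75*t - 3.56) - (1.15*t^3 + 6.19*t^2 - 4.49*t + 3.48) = -1.15*t^3 - 7.18*t^2 - 0.26*t - 7.04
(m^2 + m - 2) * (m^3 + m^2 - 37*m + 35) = m^5 + 2*m^4 - 38*m^3 - 4*m^2 + 109*m - 70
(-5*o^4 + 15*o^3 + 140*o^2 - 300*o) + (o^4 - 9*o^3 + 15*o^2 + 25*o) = -4*o^4 + 6*o^3 + 155*o^2 - 275*o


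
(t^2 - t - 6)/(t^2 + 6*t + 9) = (t^2 - t - 6)/(t^2 + 6*t + 9)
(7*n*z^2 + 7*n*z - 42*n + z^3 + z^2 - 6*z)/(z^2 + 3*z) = 7*n - 14*n/z + z - 2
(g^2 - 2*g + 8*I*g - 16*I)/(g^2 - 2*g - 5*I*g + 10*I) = (g + 8*I)/(g - 5*I)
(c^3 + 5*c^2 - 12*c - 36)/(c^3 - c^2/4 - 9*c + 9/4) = 4*(c^2 + 8*c + 12)/(4*c^2 + 11*c - 3)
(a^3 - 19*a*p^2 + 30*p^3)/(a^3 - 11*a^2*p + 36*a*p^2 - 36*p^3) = (-a - 5*p)/(-a + 6*p)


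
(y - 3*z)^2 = y^2 - 6*y*z + 9*z^2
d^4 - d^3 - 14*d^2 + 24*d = d*(d - 3)*(d - 2)*(d + 4)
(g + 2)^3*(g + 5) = g^4 + 11*g^3 + 42*g^2 + 68*g + 40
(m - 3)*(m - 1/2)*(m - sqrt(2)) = m^3 - 7*m^2/2 - sqrt(2)*m^2 + 3*m/2 + 7*sqrt(2)*m/2 - 3*sqrt(2)/2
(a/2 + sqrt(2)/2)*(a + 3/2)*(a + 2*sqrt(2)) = a^3/2 + 3*a^2/4 + 3*sqrt(2)*a^2/2 + 2*a + 9*sqrt(2)*a/4 + 3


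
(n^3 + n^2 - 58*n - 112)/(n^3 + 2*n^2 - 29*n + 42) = (n^2 - 6*n - 16)/(n^2 - 5*n + 6)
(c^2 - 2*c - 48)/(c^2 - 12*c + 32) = (c + 6)/(c - 4)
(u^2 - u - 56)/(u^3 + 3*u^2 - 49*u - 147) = (u - 8)/(u^2 - 4*u - 21)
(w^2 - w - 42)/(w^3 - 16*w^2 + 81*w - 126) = (w + 6)/(w^2 - 9*w + 18)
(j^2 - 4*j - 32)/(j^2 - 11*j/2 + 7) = 2*(j^2 - 4*j - 32)/(2*j^2 - 11*j + 14)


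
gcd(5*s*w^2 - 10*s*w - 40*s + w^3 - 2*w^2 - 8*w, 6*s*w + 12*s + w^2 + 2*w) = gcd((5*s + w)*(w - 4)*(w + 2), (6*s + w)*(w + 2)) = w + 2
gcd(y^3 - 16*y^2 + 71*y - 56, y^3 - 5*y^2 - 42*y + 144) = y - 8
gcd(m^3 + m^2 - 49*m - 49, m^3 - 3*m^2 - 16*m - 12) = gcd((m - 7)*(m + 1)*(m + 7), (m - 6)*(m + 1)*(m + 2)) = m + 1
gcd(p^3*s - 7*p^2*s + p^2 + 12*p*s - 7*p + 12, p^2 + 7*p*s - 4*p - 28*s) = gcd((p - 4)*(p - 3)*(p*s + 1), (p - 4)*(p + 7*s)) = p - 4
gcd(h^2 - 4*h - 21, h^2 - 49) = h - 7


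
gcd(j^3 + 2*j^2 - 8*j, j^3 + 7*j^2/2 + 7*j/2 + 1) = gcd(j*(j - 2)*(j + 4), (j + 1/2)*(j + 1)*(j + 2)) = 1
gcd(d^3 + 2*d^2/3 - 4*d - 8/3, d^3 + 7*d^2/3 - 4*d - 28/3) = d^2 - 4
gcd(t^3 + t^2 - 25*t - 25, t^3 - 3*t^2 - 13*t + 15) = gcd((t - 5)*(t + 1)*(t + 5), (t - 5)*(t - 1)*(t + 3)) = t - 5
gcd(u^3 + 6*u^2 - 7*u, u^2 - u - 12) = 1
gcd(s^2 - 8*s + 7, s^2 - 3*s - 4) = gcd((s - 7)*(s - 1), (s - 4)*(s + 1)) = 1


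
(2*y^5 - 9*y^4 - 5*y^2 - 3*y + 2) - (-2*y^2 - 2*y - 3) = 2*y^5 - 9*y^4 - 3*y^2 - y + 5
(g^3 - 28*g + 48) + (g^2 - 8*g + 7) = g^3 + g^2 - 36*g + 55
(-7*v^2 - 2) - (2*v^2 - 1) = -9*v^2 - 1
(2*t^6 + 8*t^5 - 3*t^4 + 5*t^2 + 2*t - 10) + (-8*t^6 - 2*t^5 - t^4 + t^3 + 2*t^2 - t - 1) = -6*t^6 + 6*t^5 - 4*t^4 + t^3 + 7*t^2 + t - 11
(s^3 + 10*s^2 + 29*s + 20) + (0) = s^3 + 10*s^2 + 29*s + 20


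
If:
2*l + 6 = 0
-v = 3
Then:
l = -3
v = -3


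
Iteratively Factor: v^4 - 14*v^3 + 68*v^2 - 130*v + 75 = (v - 5)*(v^3 - 9*v^2 + 23*v - 15) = (v - 5)*(v - 3)*(v^2 - 6*v + 5) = (v - 5)*(v - 3)*(v - 1)*(v - 5)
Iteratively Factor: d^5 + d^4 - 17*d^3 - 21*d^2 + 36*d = (d + 3)*(d^4 - 2*d^3 - 11*d^2 + 12*d) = (d - 4)*(d + 3)*(d^3 + 2*d^2 - 3*d) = (d - 4)*(d + 3)^2*(d^2 - d) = d*(d - 4)*(d + 3)^2*(d - 1)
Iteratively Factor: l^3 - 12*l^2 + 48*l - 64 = (l - 4)*(l^2 - 8*l + 16) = (l - 4)^2*(l - 4)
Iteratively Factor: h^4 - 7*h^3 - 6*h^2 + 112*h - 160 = (h - 4)*(h^3 - 3*h^2 - 18*h + 40) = (h - 5)*(h - 4)*(h^2 + 2*h - 8) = (h - 5)*(h - 4)*(h + 4)*(h - 2)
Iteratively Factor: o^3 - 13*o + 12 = (o + 4)*(o^2 - 4*o + 3) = (o - 3)*(o + 4)*(o - 1)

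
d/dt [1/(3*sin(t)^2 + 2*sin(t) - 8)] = -2*(3*sin(t) + 1)*cos(t)/(3*sin(t)^2 + 2*sin(t) - 8)^2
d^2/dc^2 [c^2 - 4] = 2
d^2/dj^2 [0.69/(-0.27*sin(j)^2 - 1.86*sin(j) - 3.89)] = (0.201204*sin(j)^4 + 1.039554*sin(j)^3 - 0.813510000000001*sin(j)^2 - 7.071534*sin(j) - 3.324834)/(0.27*sin(j)^2 + 1.86*sin(j) + 3.89)^3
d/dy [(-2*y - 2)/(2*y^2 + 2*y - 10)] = (-y^2 - y + (y + 1)*(2*y + 1) + 5)/(y^2 + y - 5)^2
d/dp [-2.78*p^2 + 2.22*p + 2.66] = 2.22 - 5.56*p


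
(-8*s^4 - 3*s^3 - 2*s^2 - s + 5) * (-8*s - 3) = 64*s^5 + 48*s^4 + 25*s^3 + 14*s^2 - 37*s - 15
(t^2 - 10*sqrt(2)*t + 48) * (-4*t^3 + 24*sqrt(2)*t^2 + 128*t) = -4*t^5 + 64*sqrt(2)*t^4 - 544*t^3 - 128*sqrt(2)*t^2 + 6144*t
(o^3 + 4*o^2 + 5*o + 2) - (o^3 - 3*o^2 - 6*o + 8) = 7*o^2 + 11*o - 6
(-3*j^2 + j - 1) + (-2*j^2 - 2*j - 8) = -5*j^2 - j - 9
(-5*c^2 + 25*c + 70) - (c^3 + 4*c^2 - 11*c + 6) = -c^3 - 9*c^2 + 36*c + 64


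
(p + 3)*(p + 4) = p^2 + 7*p + 12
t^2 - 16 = (t - 4)*(t + 4)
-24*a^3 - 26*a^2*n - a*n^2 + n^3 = (-6*a + n)*(a + n)*(4*a + n)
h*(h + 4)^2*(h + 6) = h^4 + 14*h^3 + 64*h^2 + 96*h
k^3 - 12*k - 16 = (k - 4)*(k + 2)^2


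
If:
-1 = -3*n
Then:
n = 1/3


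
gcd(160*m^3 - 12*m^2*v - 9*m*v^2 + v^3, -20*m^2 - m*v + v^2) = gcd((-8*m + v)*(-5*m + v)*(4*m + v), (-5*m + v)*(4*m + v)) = -20*m^2 - m*v + v^2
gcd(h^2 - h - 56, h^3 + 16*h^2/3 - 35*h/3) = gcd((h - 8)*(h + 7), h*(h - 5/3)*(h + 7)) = h + 7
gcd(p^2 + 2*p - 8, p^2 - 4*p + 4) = p - 2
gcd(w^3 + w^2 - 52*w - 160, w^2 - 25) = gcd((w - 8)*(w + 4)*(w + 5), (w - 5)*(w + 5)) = w + 5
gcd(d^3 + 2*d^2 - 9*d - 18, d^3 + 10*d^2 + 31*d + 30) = d^2 + 5*d + 6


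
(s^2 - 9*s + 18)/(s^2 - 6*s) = (s - 3)/s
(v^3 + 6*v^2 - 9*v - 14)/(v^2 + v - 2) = (v^3 + 6*v^2 - 9*v - 14)/(v^2 + v - 2)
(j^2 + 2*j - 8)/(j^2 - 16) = (j - 2)/(j - 4)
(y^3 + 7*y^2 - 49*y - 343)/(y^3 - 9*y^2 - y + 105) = (y^2 + 14*y + 49)/(y^2 - 2*y - 15)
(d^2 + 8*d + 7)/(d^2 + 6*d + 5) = (d + 7)/(d + 5)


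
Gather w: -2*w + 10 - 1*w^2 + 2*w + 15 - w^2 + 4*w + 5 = -2*w^2 + 4*w + 30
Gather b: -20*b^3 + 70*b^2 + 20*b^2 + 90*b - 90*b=-20*b^3 + 90*b^2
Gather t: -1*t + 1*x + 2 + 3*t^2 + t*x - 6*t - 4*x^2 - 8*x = 3*t^2 + t*(x - 7) - 4*x^2 - 7*x + 2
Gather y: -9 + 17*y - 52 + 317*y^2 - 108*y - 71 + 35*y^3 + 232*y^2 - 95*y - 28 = 35*y^3 + 549*y^2 - 186*y - 160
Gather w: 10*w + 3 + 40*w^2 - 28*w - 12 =40*w^2 - 18*w - 9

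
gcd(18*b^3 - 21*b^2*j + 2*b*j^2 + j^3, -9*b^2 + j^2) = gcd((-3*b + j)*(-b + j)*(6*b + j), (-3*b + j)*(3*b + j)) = 3*b - j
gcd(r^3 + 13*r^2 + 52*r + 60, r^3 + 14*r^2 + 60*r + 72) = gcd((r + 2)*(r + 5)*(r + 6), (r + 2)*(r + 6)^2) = r^2 + 8*r + 12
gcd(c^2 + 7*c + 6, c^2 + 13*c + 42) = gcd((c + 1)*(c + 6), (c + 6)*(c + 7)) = c + 6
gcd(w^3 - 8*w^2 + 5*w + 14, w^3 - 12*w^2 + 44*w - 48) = w - 2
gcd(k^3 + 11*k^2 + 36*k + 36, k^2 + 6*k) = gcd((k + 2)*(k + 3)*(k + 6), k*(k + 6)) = k + 6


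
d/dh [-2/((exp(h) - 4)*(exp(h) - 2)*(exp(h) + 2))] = 2*((exp(h) - 4)*(exp(h) - 2) + (exp(h) - 4)*(exp(h) + 2) + (exp(h) - 2)*(exp(h) + 2))*exp(h)/((exp(h) - 4)^2*(exp(h) - 2)^2*(exp(h) + 2)^2)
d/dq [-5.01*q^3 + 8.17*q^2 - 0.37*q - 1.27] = -15.03*q^2 + 16.34*q - 0.37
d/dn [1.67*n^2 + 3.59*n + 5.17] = 3.34*n + 3.59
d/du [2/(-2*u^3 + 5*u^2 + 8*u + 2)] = 4*(3*u^2 - 5*u - 4)/(-2*u^3 + 5*u^2 + 8*u + 2)^2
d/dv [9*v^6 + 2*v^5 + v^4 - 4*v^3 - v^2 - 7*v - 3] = 54*v^5 + 10*v^4 + 4*v^3 - 12*v^2 - 2*v - 7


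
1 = 1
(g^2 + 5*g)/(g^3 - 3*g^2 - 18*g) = (g + 5)/(g^2 - 3*g - 18)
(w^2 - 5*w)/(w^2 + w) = (w - 5)/(w + 1)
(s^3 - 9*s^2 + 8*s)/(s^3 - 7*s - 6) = s*(-s^2 + 9*s - 8)/(-s^3 + 7*s + 6)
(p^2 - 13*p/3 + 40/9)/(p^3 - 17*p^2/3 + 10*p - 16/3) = (p - 5/3)/(p^2 - 3*p + 2)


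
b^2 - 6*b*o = b*(b - 6*o)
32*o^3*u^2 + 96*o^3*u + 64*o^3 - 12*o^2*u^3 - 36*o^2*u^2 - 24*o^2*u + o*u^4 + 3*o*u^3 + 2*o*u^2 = (-8*o + u)*(-4*o + u)*(u + 2)*(o*u + o)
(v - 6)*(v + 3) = v^2 - 3*v - 18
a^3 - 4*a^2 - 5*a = a*(a - 5)*(a + 1)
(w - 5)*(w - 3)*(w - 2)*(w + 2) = w^4 - 8*w^3 + 11*w^2 + 32*w - 60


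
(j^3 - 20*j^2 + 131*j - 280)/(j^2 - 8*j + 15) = (j^2 - 15*j + 56)/(j - 3)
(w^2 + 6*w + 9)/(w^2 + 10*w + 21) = (w + 3)/(w + 7)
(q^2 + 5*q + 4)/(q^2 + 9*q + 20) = (q + 1)/(q + 5)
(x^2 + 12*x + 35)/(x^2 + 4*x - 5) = (x + 7)/(x - 1)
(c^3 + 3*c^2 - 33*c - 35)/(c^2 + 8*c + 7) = c - 5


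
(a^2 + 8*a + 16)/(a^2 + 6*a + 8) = (a + 4)/(a + 2)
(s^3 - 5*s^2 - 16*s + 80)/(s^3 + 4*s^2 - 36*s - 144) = (s^2 - 9*s + 20)/(s^2 - 36)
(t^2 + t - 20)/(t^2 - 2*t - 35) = (t - 4)/(t - 7)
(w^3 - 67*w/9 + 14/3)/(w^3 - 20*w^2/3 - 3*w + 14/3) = (w^2 + 2*w/3 - 7)/(w^2 - 6*w - 7)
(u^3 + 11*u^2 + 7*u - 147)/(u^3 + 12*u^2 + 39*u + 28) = (u^2 + 4*u - 21)/(u^2 + 5*u + 4)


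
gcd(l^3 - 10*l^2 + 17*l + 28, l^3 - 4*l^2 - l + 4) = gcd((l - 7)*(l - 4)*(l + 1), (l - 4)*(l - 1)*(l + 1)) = l^2 - 3*l - 4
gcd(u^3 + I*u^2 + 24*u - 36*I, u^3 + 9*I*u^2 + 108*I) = u^2 + 3*I*u + 18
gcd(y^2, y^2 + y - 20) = 1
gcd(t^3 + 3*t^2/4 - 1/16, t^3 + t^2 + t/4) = t^2 + t + 1/4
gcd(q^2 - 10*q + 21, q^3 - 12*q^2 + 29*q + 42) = q - 7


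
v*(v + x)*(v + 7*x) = v^3 + 8*v^2*x + 7*v*x^2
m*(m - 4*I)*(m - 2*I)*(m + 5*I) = m^4 - I*m^3 + 22*m^2 - 40*I*m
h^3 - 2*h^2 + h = h*(h - 1)^2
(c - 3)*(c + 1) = c^2 - 2*c - 3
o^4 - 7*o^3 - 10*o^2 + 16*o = o*(o - 8)*(o - 1)*(o + 2)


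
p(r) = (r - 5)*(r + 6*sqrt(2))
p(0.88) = -38.58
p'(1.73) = 6.95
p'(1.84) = 7.17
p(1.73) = -33.40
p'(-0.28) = 2.93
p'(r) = 2*r - 5 + 6*sqrt(2)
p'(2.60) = 8.69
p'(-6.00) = -8.51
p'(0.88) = 5.25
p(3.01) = -22.88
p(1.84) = -32.63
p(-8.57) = 1.15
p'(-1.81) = -0.13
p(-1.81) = -45.46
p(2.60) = -26.60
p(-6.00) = -27.34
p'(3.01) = 9.51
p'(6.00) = 15.49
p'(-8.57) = -13.65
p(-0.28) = -43.32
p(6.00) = 14.49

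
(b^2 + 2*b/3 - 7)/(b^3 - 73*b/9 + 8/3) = 3*(3*b - 7)/(9*b^2 - 27*b + 8)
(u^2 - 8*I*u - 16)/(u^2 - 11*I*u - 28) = (u - 4*I)/(u - 7*I)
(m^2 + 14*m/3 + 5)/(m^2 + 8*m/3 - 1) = (3*m + 5)/(3*m - 1)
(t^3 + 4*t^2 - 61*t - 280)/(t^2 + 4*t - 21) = (t^2 - 3*t - 40)/(t - 3)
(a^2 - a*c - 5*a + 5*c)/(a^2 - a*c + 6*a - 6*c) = (a - 5)/(a + 6)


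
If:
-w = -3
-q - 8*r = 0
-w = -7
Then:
No Solution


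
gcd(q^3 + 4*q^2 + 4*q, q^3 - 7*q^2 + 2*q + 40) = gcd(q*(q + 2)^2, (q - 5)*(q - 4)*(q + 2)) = q + 2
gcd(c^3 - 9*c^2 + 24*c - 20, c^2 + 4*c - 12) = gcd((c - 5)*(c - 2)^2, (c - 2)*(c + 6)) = c - 2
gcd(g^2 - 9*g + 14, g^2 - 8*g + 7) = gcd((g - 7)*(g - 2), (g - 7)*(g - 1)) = g - 7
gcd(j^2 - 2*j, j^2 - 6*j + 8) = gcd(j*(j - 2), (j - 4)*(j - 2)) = j - 2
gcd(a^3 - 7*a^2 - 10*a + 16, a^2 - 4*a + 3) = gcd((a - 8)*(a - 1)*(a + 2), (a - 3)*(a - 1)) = a - 1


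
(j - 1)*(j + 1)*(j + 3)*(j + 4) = j^4 + 7*j^3 + 11*j^2 - 7*j - 12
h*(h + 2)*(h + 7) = h^3 + 9*h^2 + 14*h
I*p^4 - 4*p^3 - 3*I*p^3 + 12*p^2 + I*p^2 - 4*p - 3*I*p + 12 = (p - 3)*(p + I)*(p + 4*I)*(I*p + 1)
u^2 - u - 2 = (u - 2)*(u + 1)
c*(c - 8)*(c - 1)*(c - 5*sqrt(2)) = c^4 - 9*c^3 - 5*sqrt(2)*c^3 + 8*c^2 + 45*sqrt(2)*c^2 - 40*sqrt(2)*c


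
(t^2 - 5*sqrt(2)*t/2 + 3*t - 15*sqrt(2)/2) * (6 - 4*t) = -4*t^3 - 6*t^2 + 10*sqrt(2)*t^2 + 18*t + 15*sqrt(2)*t - 45*sqrt(2)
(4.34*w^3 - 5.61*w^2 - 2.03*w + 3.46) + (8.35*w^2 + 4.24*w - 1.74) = 4.34*w^3 + 2.74*w^2 + 2.21*w + 1.72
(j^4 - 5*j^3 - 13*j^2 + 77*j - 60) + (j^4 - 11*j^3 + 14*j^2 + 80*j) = 2*j^4 - 16*j^3 + j^2 + 157*j - 60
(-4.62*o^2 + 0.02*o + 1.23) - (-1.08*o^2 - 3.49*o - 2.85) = -3.54*o^2 + 3.51*o + 4.08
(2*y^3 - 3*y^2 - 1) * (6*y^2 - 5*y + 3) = 12*y^5 - 28*y^4 + 21*y^3 - 15*y^2 + 5*y - 3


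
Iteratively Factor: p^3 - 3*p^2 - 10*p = (p)*(p^2 - 3*p - 10) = p*(p - 5)*(p + 2)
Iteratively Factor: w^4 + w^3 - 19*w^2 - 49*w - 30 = (w + 2)*(w^3 - w^2 - 17*w - 15) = (w - 5)*(w + 2)*(w^2 + 4*w + 3) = (w - 5)*(w + 1)*(w + 2)*(w + 3)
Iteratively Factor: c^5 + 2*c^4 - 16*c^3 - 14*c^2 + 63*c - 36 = (c - 1)*(c^4 + 3*c^3 - 13*c^2 - 27*c + 36) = (c - 1)*(c + 4)*(c^3 - c^2 - 9*c + 9) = (c - 1)*(c + 3)*(c + 4)*(c^2 - 4*c + 3) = (c - 3)*(c - 1)*(c + 3)*(c + 4)*(c - 1)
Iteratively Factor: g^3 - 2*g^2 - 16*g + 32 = (g + 4)*(g^2 - 6*g + 8) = (g - 2)*(g + 4)*(g - 4)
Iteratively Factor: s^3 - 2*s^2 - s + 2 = (s - 2)*(s^2 - 1) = (s - 2)*(s + 1)*(s - 1)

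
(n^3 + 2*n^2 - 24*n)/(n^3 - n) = (n^2 + 2*n - 24)/(n^2 - 1)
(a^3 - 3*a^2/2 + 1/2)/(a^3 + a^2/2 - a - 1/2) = (a - 1)/(a + 1)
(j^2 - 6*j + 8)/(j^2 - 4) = (j - 4)/(j + 2)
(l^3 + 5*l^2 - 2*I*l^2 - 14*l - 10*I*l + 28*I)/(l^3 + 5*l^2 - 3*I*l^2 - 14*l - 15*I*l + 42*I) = (l - 2*I)/(l - 3*I)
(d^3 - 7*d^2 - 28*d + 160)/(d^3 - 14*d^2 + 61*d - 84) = (d^2 - 3*d - 40)/(d^2 - 10*d + 21)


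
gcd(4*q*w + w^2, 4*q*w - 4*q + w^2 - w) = 4*q + w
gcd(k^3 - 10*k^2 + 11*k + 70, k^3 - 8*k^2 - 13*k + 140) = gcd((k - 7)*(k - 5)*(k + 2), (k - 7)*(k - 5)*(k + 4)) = k^2 - 12*k + 35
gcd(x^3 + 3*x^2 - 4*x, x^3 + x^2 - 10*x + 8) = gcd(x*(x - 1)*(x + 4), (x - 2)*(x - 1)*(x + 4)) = x^2 + 3*x - 4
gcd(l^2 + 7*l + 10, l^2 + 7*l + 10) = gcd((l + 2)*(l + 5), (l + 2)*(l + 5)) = l^2 + 7*l + 10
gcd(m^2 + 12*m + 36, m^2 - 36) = m + 6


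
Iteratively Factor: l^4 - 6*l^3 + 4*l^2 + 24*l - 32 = (l - 2)*(l^3 - 4*l^2 - 4*l + 16) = (l - 2)^2*(l^2 - 2*l - 8) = (l - 2)^2*(l + 2)*(l - 4)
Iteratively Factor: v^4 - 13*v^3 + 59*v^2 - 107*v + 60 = (v - 1)*(v^3 - 12*v^2 + 47*v - 60) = (v - 4)*(v - 1)*(v^2 - 8*v + 15) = (v - 5)*(v - 4)*(v - 1)*(v - 3)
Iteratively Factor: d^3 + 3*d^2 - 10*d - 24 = (d + 4)*(d^2 - d - 6) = (d + 2)*(d + 4)*(d - 3)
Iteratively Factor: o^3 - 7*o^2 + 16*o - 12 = (o - 3)*(o^2 - 4*o + 4) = (o - 3)*(o - 2)*(o - 2)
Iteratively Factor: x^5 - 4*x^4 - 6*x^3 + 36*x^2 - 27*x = (x - 3)*(x^4 - x^3 - 9*x^2 + 9*x) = (x - 3)*(x - 1)*(x^3 - 9*x) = x*(x - 3)*(x - 1)*(x^2 - 9) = x*(x - 3)*(x - 1)*(x + 3)*(x - 3)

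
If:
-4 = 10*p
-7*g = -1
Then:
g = 1/7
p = -2/5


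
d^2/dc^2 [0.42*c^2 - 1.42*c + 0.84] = 0.840000000000000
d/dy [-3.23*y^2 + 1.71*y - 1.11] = 1.71 - 6.46*y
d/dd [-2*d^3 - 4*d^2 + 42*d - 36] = -6*d^2 - 8*d + 42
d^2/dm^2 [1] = 0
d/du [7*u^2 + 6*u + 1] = 14*u + 6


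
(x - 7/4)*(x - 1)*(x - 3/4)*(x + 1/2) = x^4 - 3*x^3 + 33*x^2/16 + 19*x/32 - 21/32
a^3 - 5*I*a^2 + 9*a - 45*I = (a - 5*I)*(a - 3*I)*(a + 3*I)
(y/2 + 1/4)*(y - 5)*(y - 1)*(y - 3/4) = y^4/2 - 25*y^3/8 + 49*y^2/16 + y/2 - 15/16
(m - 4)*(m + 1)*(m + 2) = m^3 - m^2 - 10*m - 8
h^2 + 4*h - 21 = (h - 3)*(h + 7)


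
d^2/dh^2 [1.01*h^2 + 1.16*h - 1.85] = 2.02000000000000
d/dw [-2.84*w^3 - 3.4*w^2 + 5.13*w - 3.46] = -8.52*w^2 - 6.8*w + 5.13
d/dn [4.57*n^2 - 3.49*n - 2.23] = 9.14*n - 3.49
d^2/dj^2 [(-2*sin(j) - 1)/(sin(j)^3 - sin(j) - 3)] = (-8*sin(j)^7 - 9*sin(j)^6 + 4*sin(j)^5 - 64*sin(j)^4 - 23*sin(j)^3 + 71*sin(j)^2 + 3*sin(j) - 10)/(sin(j)*cos(j)^2 + 3)^3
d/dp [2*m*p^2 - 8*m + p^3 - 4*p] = 4*m*p + 3*p^2 - 4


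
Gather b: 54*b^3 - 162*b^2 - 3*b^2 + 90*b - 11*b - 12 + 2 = 54*b^3 - 165*b^2 + 79*b - 10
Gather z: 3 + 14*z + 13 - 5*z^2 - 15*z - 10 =-5*z^2 - z + 6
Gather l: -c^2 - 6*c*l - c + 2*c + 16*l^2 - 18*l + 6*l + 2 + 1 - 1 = -c^2 + c + 16*l^2 + l*(-6*c - 12) + 2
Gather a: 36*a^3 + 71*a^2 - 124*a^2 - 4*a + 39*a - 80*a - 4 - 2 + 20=36*a^3 - 53*a^2 - 45*a + 14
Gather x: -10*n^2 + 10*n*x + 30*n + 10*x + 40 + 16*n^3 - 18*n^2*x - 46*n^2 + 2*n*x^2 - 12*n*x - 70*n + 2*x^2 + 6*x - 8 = 16*n^3 - 56*n^2 - 40*n + x^2*(2*n + 2) + x*(-18*n^2 - 2*n + 16) + 32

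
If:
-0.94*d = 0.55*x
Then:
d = -0.585106382978723*x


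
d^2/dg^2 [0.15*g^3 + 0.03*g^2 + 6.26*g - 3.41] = 0.9*g + 0.06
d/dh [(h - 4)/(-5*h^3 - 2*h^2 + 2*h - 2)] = (-5*h^3 - 2*h^2 + 2*h + (h - 4)*(15*h^2 + 4*h - 2) - 2)/(5*h^3 + 2*h^2 - 2*h + 2)^2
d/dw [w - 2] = 1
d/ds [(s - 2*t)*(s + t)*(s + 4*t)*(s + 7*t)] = 4*s^3 + 30*s^2*t + 30*s*t^2 - 50*t^3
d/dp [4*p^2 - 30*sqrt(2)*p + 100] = 8*p - 30*sqrt(2)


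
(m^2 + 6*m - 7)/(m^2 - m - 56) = (m - 1)/(m - 8)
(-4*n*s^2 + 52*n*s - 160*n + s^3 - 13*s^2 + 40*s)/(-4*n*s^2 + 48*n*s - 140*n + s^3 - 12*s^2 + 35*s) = (s - 8)/(s - 7)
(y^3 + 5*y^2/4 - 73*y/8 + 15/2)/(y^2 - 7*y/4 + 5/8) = (2*y^2 + 5*y - 12)/(2*y - 1)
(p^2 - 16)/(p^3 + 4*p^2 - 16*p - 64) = 1/(p + 4)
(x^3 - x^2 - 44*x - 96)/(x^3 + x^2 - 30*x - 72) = (x - 8)/(x - 6)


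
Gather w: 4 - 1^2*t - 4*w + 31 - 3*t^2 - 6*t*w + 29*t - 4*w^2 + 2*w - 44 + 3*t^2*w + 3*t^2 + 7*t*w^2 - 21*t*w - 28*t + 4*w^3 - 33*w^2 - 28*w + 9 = 4*w^3 + w^2*(7*t - 37) + w*(3*t^2 - 27*t - 30)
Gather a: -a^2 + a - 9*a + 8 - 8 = -a^2 - 8*a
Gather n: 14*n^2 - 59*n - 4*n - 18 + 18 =14*n^2 - 63*n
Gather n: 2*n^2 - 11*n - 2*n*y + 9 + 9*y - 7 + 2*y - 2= 2*n^2 + n*(-2*y - 11) + 11*y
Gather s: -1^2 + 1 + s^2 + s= s^2 + s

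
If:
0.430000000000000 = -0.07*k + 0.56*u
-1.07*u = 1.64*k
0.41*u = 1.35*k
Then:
No Solution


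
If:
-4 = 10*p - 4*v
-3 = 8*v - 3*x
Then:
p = 3*x/20 - 11/20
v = 3*x/8 - 3/8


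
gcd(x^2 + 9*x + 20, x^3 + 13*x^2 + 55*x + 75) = x + 5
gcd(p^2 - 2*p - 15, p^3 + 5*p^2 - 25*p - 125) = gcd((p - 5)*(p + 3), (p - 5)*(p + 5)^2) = p - 5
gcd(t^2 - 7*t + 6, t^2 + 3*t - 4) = t - 1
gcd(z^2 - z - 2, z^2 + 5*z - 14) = z - 2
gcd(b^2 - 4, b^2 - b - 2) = b - 2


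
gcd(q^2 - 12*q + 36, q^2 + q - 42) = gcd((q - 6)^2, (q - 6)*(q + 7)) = q - 6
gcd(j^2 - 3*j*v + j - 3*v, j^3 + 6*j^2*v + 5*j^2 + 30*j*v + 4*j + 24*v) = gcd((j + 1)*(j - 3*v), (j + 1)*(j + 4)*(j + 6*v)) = j + 1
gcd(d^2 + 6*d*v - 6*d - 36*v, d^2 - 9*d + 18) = d - 6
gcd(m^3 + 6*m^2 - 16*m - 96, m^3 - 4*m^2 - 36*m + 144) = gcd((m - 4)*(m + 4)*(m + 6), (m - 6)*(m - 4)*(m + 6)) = m^2 + 2*m - 24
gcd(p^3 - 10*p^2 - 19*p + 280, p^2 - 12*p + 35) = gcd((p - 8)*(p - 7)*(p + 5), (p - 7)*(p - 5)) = p - 7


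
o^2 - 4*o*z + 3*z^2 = (o - 3*z)*(o - z)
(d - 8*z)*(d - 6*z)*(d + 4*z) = d^3 - 10*d^2*z - 8*d*z^2 + 192*z^3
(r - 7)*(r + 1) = r^2 - 6*r - 7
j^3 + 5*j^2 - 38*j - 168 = (j - 6)*(j + 4)*(j + 7)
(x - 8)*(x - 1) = x^2 - 9*x + 8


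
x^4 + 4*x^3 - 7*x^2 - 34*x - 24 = (x - 3)*(x + 1)*(x + 2)*(x + 4)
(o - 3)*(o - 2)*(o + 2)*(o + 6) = o^4 + 3*o^3 - 22*o^2 - 12*o + 72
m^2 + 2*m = m*(m + 2)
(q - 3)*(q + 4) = q^2 + q - 12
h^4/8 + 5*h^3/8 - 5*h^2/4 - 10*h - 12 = (h/4 + 1)*(h/2 + 1)*(h - 4)*(h + 3)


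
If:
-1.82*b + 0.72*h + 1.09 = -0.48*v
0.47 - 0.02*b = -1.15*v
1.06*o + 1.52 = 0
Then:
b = 57.5*v + 23.5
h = 144.680555555556*v + 57.8888888888889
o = -1.43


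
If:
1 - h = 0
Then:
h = 1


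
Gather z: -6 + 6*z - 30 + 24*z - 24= 30*z - 60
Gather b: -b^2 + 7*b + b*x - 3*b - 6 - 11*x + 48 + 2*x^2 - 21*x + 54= -b^2 + b*(x + 4) + 2*x^2 - 32*x + 96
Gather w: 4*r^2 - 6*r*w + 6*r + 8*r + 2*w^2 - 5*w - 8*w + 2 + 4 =4*r^2 + 14*r + 2*w^2 + w*(-6*r - 13) + 6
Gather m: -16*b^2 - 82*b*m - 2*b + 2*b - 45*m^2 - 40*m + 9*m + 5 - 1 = -16*b^2 - 45*m^2 + m*(-82*b - 31) + 4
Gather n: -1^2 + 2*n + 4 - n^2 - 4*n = -n^2 - 2*n + 3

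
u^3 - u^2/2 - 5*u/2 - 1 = (u - 2)*(u + 1/2)*(u + 1)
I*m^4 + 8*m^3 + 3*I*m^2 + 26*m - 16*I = (m - 8*I)*(m - I)*(m + 2*I)*(I*m + 1)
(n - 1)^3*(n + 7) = n^4 + 4*n^3 - 18*n^2 + 20*n - 7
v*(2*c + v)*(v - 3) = 2*c*v^2 - 6*c*v + v^3 - 3*v^2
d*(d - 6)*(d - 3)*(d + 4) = d^4 - 5*d^3 - 18*d^2 + 72*d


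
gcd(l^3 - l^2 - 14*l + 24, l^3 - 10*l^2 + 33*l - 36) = l - 3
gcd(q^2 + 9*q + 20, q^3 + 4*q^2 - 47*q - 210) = q + 5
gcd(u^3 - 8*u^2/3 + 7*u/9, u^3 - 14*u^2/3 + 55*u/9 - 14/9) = u^2 - 8*u/3 + 7/9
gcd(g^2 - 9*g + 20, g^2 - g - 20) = g - 5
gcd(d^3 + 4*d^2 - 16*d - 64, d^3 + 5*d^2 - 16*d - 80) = d^2 - 16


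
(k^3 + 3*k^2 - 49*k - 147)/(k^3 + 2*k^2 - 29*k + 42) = (k^2 - 4*k - 21)/(k^2 - 5*k + 6)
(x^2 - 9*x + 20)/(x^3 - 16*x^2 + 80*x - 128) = (x - 5)/(x^2 - 12*x + 32)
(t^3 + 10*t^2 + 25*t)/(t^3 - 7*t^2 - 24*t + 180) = t*(t + 5)/(t^2 - 12*t + 36)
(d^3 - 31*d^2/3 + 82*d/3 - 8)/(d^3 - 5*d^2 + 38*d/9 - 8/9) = 3*(d - 6)/(3*d - 2)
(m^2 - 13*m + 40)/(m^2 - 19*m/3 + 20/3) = 3*(m - 8)/(3*m - 4)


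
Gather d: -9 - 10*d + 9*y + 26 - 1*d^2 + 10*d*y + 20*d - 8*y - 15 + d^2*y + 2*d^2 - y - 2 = d^2*(y + 1) + d*(10*y + 10)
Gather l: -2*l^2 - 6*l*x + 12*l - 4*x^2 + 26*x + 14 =-2*l^2 + l*(12 - 6*x) - 4*x^2 + 26*x + 14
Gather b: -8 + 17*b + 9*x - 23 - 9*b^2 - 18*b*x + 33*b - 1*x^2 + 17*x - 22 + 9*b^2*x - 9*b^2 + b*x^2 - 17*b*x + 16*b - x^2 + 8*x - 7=b^2*(9*x - 18) + b*(x^2 - 35*x + 66) - 2*x^2 + 34*x - 60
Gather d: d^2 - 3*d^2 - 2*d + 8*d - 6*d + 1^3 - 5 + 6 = 2 - 2*d^2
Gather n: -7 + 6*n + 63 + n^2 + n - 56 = n^2 + 7*n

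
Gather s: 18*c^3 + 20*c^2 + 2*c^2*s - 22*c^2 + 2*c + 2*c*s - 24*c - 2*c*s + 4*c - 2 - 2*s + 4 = 18*c^3 - 2*c^2 - 18*c + s*(2*c^2 - 2) + 2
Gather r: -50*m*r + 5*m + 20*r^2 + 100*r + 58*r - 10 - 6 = 5*m + 20*r^2 + r*(158 - 50*m) - 16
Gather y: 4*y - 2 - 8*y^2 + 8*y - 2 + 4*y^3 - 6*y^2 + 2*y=4*y^3 - 14*y^2 + 14*y - 4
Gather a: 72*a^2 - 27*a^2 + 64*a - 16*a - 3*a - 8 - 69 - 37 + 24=45*a^2 + 45*a - 90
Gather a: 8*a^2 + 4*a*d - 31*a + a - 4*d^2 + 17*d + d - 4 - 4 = 8*a^2 + a*(4*d - 30) - 4*d^2 + 18*d - 8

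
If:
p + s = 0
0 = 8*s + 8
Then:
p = 1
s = -1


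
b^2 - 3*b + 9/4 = (b - 3/2)^2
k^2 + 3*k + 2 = (k + 1)*(k + 2)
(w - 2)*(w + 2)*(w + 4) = w^3 + 4*w^2 - 4*w - 16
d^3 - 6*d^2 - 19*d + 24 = (d - 8)*(d - 1)*(d + 3)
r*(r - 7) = r^2 - 7*r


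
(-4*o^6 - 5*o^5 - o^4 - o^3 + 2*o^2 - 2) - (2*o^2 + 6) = -4*o^6 - 5*o^5 - o^4 - o^3 - 8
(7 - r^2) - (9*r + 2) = -r^2 - 9*r + 5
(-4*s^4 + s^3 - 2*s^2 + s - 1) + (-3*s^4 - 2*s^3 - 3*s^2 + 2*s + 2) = -7*s^4 - s^3 - 5*s^2 + 3*s + 1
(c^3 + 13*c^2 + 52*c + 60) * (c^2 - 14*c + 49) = c^5 - c^4 - 81*c^3 - 31*c^2 + 1708*c + 2940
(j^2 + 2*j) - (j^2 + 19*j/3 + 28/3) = -13*j/3 - 28/3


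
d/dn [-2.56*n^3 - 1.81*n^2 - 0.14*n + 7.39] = -7.68*n^2 - 3.62*n - 0.14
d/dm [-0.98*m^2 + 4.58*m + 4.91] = 4.58 - 1.96*m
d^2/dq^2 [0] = 0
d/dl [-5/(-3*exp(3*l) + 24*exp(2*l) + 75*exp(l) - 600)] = 5*(-3*exp(2*l) + 16*exp(l) + 25)*exp(l)/(3*(exp(3*l) - 8*exp(2*l) - 25*exp(l) + 200)^2)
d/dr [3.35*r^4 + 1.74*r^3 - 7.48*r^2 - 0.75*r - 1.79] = 13.4*r^3 + 5.22*r^2 - 14.96*r - 0.75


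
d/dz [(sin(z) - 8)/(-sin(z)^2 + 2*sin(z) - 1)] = (sin(z) - 15)*cos(z)/(sin(z) - 1)^3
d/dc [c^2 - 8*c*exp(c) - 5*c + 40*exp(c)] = -8*c*exp(c) + 2*c + 32*exp(c) - 5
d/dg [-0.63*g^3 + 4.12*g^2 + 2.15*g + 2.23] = -1.89*g^2 + 8.24*g + 2.15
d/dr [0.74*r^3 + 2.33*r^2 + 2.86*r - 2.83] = 2.22*r^2 + 4.66*r + 2.86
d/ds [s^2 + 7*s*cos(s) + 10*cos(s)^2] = -7*s*sin(s) + 2*s - 10*sin(2*s) + 7*cos(s)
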